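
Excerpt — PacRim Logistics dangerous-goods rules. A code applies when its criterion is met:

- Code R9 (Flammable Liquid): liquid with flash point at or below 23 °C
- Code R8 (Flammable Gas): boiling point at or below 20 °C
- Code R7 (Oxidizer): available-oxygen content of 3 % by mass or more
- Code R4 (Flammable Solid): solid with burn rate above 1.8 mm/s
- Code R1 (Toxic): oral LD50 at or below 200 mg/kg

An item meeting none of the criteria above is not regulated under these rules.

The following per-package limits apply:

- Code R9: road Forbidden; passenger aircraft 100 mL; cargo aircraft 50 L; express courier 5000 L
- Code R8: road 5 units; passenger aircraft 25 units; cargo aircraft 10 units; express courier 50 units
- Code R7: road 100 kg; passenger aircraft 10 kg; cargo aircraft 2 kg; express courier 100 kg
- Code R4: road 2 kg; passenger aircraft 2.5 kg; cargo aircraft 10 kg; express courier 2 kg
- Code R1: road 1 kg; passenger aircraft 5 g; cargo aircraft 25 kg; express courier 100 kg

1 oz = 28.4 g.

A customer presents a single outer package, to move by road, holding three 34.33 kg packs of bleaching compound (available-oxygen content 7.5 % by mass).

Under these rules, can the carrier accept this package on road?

Available-oxygen content 7.5 % by mass meets the Code R7 criterion (Oxidizer), so the bleaching compound is Code R7.
Code R7 quantity: three 34.33 kg packs = 102.99 kg.
That exceeds the Code R7 road limit of 100 kg.

No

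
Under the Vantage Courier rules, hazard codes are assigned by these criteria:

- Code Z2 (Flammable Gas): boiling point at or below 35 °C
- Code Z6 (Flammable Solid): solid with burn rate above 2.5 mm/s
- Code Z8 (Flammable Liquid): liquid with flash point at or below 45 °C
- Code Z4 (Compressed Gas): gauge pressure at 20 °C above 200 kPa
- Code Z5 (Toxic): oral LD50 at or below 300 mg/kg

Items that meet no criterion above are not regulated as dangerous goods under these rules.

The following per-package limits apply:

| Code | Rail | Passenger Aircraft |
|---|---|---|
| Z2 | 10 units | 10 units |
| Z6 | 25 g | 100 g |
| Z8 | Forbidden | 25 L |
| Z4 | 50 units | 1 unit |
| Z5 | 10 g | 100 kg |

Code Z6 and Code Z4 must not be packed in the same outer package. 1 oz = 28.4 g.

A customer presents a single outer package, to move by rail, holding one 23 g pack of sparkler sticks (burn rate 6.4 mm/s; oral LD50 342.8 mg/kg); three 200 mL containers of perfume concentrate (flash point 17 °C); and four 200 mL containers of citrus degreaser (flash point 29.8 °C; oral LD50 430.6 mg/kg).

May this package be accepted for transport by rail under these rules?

No

Burn rate 6.4 mm/s meets the Code Z6 criterion (Flammable Solid), so the sparkler sticks are Code Z6.
Flash point 17 °C meets the Code Z8 criterion (Flammable Liquid), so the perfume concentrate is Code Z8.
The citrus degreaser has flash point 29.8 °C, which is ≤ 45 °C, so it is Code Z8 (Flammable Liquid).
Code Z6 quantity: 23 g.
That is within the Code Z6 rail limit of 25 g.
Code Z8 net quantity: (three 200 mL containers = 600 mL) + (four 200 mL containers = 800 mL) = 1.4 L.
Code Z8 is Forbidden by rail.
The segregation rule (Code Z6 with Code Z4) does not apply to Code Z6 with Code Z8.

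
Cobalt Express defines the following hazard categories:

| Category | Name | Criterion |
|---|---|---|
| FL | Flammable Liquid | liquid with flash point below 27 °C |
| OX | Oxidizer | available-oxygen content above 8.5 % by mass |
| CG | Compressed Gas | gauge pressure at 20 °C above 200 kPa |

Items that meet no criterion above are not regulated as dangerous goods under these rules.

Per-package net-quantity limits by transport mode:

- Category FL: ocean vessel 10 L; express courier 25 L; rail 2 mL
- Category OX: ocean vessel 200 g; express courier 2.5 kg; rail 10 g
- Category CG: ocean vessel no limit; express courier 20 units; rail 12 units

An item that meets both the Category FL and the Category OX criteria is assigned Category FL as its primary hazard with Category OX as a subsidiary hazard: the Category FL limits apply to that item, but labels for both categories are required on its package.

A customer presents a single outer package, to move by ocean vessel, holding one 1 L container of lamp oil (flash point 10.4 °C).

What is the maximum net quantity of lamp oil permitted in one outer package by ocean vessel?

The lamp oil has flash point 10.4 °C, which is < 27 °C, so it is Category FL (Flammable Liquid).
The ocean vessel limit for Category FL is 10 L.

10 L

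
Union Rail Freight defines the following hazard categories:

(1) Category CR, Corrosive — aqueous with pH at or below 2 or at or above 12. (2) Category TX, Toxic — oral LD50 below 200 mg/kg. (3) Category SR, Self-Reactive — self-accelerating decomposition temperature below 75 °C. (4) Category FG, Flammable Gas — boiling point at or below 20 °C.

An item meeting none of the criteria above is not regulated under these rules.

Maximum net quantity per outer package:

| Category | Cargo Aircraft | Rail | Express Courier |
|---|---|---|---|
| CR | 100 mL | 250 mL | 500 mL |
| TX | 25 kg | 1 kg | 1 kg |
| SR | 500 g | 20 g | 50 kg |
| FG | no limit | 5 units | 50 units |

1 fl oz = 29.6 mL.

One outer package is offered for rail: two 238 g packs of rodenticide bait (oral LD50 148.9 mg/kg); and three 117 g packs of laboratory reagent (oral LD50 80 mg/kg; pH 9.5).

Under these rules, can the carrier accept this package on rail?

Yes

The rodenticide bait has oral LD50 148.9 mg/kg, which is < 200 mg/kg, so it is Category TX (Toxic).
Laboratory reagent: oral LD50 80 mg/kg < 200 mg/kg → Category TX (Toxic).
Category TX net quantity: (two 238 g packs = 476 g) + (three 117 g packs = 351 g) = 827 g.
827 g is within the rail limit of 1 kg for Category TX.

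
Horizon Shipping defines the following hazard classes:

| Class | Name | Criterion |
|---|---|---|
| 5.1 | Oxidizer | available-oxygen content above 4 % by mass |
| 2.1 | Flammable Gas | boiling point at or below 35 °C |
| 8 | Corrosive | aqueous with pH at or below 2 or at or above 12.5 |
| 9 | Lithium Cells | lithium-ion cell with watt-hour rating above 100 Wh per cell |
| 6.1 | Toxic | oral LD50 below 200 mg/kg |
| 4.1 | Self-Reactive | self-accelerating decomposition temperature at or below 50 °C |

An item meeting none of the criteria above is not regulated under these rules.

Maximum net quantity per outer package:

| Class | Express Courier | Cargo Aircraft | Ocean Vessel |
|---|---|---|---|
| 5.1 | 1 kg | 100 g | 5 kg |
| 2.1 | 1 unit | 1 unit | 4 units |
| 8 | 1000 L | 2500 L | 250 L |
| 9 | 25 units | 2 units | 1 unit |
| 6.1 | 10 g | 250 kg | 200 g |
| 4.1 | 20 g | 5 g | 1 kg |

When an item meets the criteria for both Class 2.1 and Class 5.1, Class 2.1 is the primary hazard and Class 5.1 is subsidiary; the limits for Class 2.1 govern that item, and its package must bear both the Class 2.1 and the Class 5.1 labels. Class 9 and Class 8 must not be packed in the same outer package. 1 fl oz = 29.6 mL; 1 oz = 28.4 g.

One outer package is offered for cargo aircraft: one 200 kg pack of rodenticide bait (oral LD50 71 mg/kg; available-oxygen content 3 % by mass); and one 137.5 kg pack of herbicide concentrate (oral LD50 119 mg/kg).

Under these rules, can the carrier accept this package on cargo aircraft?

Rodenticide bait: oral LD50 71 mg/kg < 200 mg/kg → Class 6.1 (Toxic).
Oral LD50 119 mg/kg meets the Class 6.1 criterion (Toxic), so the herbicide concentrate is Class 6.1.
Class 6.1 net quantity: 200 kg + 137.5 kg = 337.5 kg.
337.5 kg > 250 kg (cargo aircraft limit, Class 6.1) — over the limit.

No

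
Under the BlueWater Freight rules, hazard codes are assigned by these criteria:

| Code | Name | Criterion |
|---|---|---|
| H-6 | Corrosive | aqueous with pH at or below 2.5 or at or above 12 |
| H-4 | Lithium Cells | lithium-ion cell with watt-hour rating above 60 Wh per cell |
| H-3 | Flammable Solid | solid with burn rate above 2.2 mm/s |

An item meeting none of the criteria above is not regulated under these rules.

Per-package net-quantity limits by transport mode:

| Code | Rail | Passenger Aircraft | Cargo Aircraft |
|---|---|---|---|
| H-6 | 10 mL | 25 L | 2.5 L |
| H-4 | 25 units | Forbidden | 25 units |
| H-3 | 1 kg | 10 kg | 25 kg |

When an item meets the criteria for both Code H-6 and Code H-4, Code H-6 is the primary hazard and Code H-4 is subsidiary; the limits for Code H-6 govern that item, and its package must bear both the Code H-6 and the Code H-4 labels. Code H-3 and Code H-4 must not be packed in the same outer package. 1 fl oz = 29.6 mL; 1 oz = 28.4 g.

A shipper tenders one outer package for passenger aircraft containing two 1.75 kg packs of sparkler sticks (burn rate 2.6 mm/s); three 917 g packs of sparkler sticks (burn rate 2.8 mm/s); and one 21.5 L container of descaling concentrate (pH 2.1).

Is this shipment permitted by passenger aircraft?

With burn rate 2.6 mm/s (> 2.2 mm/s), the sparkler sticks fall in Code H-3.
Burn rate 2.8 mm/s meets the Code H-3 criterion (Flammable Solid), so the sparkler sticks are Code H-3.
pH 2.1 meets the Code H-6 criterion (Corrosive), so the descaling concentrate is Code H-6.
Total Code H-3: (two 1.75 kg packs = 3.5 kg) + (three 917 g packs = 2.751 kg) = 6.251 kg.
6.251 kg ≤ 10 kg (passenger aircraft limit, Code H-3) — within limit.
Code H-6 quantity: 21.5 L.
21.5 L ≤ 25 L (passenger aircraft limit, Code H-6) — within limit.
The segregation rule (Code H-3 with Code H-4) does not apply to Code H-3 with Code H-6.
Every hazard code is within its passenger aircraft limit and no segregation rule is violated.

Yes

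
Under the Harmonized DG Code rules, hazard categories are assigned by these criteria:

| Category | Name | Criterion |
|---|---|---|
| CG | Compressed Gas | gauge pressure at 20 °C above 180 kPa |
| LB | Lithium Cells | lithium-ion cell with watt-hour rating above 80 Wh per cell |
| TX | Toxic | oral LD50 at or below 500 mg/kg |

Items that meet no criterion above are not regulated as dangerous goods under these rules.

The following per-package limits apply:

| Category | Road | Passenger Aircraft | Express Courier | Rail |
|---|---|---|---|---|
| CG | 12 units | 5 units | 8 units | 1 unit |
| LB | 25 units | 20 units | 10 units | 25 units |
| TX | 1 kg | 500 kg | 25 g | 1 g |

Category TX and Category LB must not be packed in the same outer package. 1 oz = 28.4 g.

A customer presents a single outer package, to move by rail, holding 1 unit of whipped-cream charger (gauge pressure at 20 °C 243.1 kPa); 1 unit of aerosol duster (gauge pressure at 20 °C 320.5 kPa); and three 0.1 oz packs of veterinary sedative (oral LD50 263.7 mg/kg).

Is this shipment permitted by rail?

No

Gauge pressure at 20 °C 243.1 kPa meets the Category CG criterion (Compressed Gas), so the whipped-cream charger is Category CG.
With gauge pressure at 20 °C 320.5 kPa (> 180 kPa), the aerosol duster falls in Category CG.
With oral LD50 263.7 mg/kg (≤ 500 mg/kg), the veterinary sedative falls in Category TX.
Category CG net quantity: 1 unit + 1 unit = 2 units.
2 units > 1 unit (rail limit, Category CG) — over the limit.
Category TX quantity: three 0.1 oz packs = 8.52 g.
8.52 g > 1 g (rail limit, Category TX) — over the limit.
The segregation rule (Category TX with Category LB) does not apply to Category CG with Category TX.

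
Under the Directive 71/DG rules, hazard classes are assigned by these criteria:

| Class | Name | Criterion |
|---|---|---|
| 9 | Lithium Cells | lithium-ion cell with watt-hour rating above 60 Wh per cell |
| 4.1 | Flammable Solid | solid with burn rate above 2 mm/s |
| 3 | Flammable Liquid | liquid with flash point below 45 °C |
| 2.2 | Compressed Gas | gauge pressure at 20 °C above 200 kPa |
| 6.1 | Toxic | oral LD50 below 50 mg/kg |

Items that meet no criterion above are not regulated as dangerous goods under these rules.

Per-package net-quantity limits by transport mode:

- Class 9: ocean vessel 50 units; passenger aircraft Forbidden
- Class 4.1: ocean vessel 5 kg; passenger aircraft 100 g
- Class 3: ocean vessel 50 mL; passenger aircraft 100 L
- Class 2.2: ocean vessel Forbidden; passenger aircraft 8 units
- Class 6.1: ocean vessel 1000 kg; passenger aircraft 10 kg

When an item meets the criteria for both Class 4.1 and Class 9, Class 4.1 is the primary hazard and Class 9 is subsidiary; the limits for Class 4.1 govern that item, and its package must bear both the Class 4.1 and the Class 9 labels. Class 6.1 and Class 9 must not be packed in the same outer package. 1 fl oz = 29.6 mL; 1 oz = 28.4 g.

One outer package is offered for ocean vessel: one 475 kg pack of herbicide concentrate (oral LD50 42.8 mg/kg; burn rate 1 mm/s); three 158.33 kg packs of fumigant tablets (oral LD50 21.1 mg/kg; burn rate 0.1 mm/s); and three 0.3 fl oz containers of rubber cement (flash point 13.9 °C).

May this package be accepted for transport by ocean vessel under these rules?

The herbicide concentrate has oral LD50 42.8 mg/kg, which is < 50 mg/kg, so it is Class 6.1 (Toxic).
The fumigant tablets have oral LD50 21.1 mg/kg, which is < 50 mg/kg, so they are Class 6.1 (Toxic).
Rubber cement: flash point 13.9 °C < 45 °C → Class 3 (Flammable Liquid).
Class 6.1 net quantity: 475 kg + (three 158.33 kg packs = 474.99 kg) = 949.99 kg.
949.99 kg ≤ 1000 kg (ocean vessel limit, Class 6.1) — within limit.
Class 3 quantity: three 0.3 fl oz containers = 26.64 mL.
26.64 mL is within the ocean vessel limit of 50 mL for Class 3.
The segregation rule (Class 6.1 with Class 9) does not apply to Class 6.1 with Class 3.
Every hazard class is within its ocean vessel limit and no segregation rule is violated.

Yes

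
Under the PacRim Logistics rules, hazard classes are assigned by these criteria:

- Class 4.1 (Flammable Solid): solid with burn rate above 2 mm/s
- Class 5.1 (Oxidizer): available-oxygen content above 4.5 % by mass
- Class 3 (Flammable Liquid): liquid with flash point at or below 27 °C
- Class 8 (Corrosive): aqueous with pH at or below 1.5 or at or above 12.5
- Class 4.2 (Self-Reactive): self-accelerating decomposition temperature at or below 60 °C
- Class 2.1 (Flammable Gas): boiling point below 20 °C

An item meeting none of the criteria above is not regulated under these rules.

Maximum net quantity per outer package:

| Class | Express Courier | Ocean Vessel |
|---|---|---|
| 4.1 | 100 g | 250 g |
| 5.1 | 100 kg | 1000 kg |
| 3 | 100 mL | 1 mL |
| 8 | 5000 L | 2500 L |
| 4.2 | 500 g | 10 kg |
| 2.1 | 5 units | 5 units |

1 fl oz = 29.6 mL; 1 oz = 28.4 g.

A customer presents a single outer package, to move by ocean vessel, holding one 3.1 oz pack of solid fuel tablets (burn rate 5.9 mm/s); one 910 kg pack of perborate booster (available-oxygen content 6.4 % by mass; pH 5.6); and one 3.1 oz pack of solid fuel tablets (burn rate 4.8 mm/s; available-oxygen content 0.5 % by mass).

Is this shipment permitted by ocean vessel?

With burn rate 5.9 mm/s (> 2 mm/s), the solid fuel tablets fall in Class 4.1.
Available-oxygen content 6.4 % by mass meets the Class 5.1 criterion (Oxidizer), so the perborate booster is Class 5.1.
With burn rate 4.8 mm/s (> 2 mm/s), the solid fuel tablets fall in Class 4.1.
Total Class 4.1: (one 3.1 oz pack = 88.04 g) + (one 3.1 oz pack = 88.04 g) = 176.08 g.
176.08 g is within the ocean vessel limit of 250 g for Class 4.1.
Class 5.1 quantity: 910 kg.
910 kg ≤ 1000 kg (ocean vessel limit, Class 5.1) — within limit.
Every hazard class is within its ocean vessel limit and no segregation rule is violated.

Yes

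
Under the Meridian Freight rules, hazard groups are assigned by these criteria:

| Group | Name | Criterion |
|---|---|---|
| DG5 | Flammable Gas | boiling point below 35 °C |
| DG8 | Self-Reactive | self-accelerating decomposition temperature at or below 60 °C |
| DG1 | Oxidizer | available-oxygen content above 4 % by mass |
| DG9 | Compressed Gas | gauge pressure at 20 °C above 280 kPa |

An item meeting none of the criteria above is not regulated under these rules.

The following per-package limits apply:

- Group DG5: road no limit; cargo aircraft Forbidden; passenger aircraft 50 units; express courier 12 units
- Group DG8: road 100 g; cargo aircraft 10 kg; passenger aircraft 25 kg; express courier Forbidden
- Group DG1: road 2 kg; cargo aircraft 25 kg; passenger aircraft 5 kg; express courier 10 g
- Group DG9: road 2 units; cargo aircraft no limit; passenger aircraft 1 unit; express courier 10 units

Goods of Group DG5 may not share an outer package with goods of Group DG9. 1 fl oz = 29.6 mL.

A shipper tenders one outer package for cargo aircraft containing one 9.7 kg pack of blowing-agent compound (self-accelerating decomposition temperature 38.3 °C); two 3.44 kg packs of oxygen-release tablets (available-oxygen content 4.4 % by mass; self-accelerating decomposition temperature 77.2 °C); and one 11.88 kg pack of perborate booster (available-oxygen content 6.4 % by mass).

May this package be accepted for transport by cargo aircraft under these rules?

The blowing-agent compound has self-accelerating decomposition temperature 38.3 °C, which is ≤ 60 °C, so it is Group DG8 (Self-Reactive).
With available-oxygen content 4.4 % by mass (> 4 % by mass), the oxygen-release tablets fall in Group DG1.
With available-oxygen content 6.4 % by mass (> 4 % by mass), the perborate booster falls in Group DG1.
Total Group DG1: (two 3.44 kg packs = 6.88 kg) + 11.88 kg = 18.76 kg.
18.76 kg is within the cargo aircraft limit of 25 kg for Group DG1.
Group DG8 quantity: 9.7 kg.
That is within the Group DG8 cargo aircraft limit of 10 kg.
The segregation rule (Group DG5 with Group DG9) does not apply to Group DG1 with Group DG8.
Every hazard group is within its cargo aircraft limit and no segregation rule is violated.

Yes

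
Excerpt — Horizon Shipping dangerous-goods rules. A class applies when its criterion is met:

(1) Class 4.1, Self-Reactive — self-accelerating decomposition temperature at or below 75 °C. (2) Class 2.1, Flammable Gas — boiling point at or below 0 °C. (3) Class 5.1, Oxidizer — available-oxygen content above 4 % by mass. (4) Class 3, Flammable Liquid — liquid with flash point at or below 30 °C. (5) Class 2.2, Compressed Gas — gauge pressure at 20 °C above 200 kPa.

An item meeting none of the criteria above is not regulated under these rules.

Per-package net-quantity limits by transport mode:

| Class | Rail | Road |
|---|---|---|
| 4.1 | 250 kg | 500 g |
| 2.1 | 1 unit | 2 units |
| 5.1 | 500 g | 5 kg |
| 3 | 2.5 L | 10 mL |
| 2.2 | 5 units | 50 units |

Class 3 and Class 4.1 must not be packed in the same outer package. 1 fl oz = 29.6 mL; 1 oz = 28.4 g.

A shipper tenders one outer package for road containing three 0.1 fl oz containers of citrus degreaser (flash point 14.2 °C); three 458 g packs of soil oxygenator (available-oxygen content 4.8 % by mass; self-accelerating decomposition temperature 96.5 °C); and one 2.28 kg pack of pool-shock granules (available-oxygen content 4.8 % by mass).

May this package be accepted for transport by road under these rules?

The citrus degreaser has flash point 14.2 °C, which is ≤ 30 °C, so it is Class 3 (Flammable Liquid).
With available-oxygen content 4.8 % by mass (> 4 % by mass), the soil oxygenator falls in Class 5.1.
Available-oxygen content 4.8 % by mass meets the Class 5.1 criterion (Oxidizer), so the pool-shock granules are Class 5.1.
Class 3 quantity: three 0.1 fl oz containers = 8.88 mL.
8.88 mL ≤ 10 mL (road limit, Class 3) — within limit.
Class 5.1 net quantity: (three 458 g packs = 1.374 kg) + 2.28 kg = 3.654 kg.
3.654 kg ≤ 5 kg (road limit, Class 5.1) — within limit.
The segregation rule (Class 3 with Class 4.1) does not apply to Class 3 with Class 5.1.
Every hazard class is within its road limit and no segregation rule is violated.

Yes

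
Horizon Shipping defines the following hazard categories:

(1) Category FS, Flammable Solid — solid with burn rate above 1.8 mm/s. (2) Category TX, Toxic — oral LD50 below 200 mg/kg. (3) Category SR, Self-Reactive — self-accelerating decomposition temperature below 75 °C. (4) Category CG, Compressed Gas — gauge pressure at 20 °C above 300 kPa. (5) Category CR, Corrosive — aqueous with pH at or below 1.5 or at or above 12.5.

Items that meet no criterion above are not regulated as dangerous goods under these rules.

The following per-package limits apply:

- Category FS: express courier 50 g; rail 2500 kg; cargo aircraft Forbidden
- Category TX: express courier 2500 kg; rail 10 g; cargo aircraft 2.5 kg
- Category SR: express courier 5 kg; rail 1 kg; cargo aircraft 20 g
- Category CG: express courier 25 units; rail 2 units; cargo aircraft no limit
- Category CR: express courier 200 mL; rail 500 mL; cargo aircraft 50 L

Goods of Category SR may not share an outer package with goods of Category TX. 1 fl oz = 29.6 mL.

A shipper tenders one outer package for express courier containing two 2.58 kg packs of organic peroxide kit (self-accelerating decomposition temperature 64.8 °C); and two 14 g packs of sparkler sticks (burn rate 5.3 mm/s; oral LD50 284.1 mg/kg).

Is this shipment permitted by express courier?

The organic peroxide kit has self-accelerating decomposition temperature 64.8 °C, which is < 75 °C, so it is Category SR (Self-Reactive).
With burn rate 5.3 mm/s (> 1.8 mm/s), the sparkler sticks fall in Category FS.
Category SR quantity: two 2.58 kg packs = 5.16 kg.
That exceeds the Category SR express courier limit of 5 kg.
Category FS quantity: two 14 g packs = 28 g.
28 g is within the express courier limit of 50 g for Category FS.
The segregation rule (Category SR with Category TX) does not apply to Category SR with Category FS.

No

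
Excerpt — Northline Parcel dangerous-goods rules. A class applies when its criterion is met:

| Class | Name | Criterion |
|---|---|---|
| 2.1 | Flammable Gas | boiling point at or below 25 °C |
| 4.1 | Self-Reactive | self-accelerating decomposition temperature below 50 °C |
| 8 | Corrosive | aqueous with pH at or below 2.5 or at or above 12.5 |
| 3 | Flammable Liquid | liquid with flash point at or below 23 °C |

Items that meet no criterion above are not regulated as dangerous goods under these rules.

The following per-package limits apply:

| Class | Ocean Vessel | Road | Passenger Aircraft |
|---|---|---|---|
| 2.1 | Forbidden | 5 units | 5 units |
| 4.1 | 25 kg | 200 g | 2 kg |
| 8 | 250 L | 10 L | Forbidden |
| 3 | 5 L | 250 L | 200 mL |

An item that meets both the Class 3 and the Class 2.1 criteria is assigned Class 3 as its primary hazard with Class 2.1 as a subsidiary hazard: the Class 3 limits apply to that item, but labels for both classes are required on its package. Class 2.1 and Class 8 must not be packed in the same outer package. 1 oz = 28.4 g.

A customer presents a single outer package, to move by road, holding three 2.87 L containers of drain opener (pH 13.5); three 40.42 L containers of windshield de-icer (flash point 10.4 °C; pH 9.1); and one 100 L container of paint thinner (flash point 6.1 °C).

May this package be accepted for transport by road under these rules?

Yes

With pH 13.5 (≥ 12.5), the drain opener falls in Class 8.
Windshield de-icer: flash point 10.4 °C ≤ 23 °C → Class 3 (Flammable Liquid).
The paint thinner has flash point 6.1 °C, which is ≤ 23 °C, so it is Class 3 (Flammable Liquid).
Class 3 net quantity: (three 40.42 L containers = 121.26 L) + 100 L = 221.26 L.
221.26 L ≤ 250 L (road limit, Class 3) — within limit.
Class 8 quantity: three 2.87 L containers = 8.61 L.
That is within the Class 8 road limit of 10 L.
The segregation rule (Class 2.1 with Class 8) does not apply to Class 3 with Class 8.
Every hazard class is within its road limit and no segregation rule is violated.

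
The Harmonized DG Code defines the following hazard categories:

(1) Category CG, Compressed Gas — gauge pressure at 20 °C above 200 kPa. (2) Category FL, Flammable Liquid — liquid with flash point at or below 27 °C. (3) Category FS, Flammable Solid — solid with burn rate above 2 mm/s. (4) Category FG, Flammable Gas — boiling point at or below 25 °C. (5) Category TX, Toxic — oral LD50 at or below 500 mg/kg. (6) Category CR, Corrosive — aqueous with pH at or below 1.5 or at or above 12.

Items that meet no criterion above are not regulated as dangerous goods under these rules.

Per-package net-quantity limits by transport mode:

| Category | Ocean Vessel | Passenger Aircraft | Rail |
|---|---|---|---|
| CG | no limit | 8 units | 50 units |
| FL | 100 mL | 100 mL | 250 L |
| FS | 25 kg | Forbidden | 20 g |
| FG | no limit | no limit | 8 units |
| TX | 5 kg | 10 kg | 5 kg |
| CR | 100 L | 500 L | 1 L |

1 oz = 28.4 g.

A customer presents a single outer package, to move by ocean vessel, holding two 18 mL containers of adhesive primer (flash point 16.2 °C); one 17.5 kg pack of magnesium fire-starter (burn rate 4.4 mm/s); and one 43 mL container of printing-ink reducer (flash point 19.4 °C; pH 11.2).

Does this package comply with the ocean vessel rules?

Yes

Adhesive primer: flash point 16.2 °C ≤ 27 °C → Category FL (Flammable Liquid).
Burn rate 4.4 mm/s meets the Category FS criterion (Flammable Solid), so the magnesium fire-starter is Category FS.
Flash point 19.4 °C meets the Category FL criterion (Flammable Liquid), so the printing-ink reducer is Category FL.
Category FL net quantity: (two 18 mL containers = 36 mL) + 43 mL = 79 mL.
79 mL ≤ 100 mL (ocean vessel limit, Category FL) — within limit.
Category FS quantity: 17.5 kg.
That is within the Category FS ocean vessel limit of 25 kg.
Every hazard category is within its ocean vessel limit and no segregation rule is violated.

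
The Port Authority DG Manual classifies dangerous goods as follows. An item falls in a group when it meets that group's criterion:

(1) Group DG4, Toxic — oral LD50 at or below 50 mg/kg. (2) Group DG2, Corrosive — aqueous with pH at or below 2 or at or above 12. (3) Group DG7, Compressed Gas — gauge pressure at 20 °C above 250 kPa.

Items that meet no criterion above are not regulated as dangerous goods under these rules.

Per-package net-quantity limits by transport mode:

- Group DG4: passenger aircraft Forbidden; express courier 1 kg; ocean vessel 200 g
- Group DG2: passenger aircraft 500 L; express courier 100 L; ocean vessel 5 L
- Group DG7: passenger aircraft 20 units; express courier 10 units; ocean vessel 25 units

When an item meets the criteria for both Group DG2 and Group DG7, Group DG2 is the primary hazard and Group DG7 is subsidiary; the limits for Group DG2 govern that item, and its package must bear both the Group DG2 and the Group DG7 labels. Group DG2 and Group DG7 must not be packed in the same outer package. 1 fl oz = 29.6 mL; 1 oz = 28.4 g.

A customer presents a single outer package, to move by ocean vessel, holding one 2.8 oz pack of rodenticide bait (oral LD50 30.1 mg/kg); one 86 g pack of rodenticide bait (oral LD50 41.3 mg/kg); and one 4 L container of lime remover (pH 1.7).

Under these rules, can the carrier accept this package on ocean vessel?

Yes

Oral LD50 30.1 mg/kg meets the Group DG4 criterion (Toxic), so the rodenticide bait is Group DG4.
With oral LD50 41.3 mg/kg (≤ 50 mg/kg), the rodenticide bait falls in Group DG4.
Lime remover: pH 1.7 ≤ 2 → Group DG2 (Corrosive).
Group DG4 net quantity: (one 2.8 oz pack = 79.52 g) + 86 g = 165.52 g.
That is within the Group DG4 ocean vessel limit of 200 g.
Group DG2 quantity: 4 L.
4 L ≤ 5 L (ocean vessel limit, Group DG2) — within limit.
The segregation rule (Group DG2 with Group DG7) does not apply to Group DG4 with Group DG2.
Every hazard group is within its ocean vessel limit and no segregation rule is violated.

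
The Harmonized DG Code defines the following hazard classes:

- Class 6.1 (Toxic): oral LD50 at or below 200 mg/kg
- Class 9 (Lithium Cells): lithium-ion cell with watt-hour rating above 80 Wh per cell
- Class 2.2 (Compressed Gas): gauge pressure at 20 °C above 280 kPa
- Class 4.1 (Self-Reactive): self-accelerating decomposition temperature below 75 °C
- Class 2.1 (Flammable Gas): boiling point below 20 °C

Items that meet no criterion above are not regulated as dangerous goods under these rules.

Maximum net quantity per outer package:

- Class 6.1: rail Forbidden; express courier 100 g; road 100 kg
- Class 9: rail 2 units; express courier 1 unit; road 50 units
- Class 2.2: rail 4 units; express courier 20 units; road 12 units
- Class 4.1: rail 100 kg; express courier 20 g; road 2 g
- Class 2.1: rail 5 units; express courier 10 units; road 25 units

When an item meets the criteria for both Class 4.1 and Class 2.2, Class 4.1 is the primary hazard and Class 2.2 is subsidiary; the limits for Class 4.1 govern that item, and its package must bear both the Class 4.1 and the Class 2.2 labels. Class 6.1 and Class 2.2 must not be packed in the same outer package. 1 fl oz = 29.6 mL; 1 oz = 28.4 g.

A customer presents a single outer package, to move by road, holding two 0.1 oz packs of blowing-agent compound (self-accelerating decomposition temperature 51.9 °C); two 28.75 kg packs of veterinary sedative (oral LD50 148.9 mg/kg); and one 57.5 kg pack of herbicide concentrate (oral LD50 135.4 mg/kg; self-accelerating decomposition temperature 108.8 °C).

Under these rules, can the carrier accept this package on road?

No

With self-accelerating decomposition temperature 51.9 °C (< 75 °C), the blowing-agent compound falls in Class 4.1.
Veterinary sedative: oral LD50 148.9 mg/kg ≤ 200 mg/kg → Class 6.1 (Toxic).
The herbicide concentrate has oral LD50 135.4 mg/kg, which is ≤ 200 mg/kg, so it is Class 6.1 (Toxic).
Class 4.1 quantity: two 0.1 oz packs = 5.68 g.
5.68 g > 2 g (road limit, Class 4.1) — over the limit.
Total Class 6.1: (two 28.75 kg packs = 57.5 kg) + 57.5 kg = 115 kg.
That exceeds the Class 6.1 road limit of 100 kg.
The segregation rule (Class 6.1 with Class 2.2) does not apply to Class 4.1 with Class 6.1.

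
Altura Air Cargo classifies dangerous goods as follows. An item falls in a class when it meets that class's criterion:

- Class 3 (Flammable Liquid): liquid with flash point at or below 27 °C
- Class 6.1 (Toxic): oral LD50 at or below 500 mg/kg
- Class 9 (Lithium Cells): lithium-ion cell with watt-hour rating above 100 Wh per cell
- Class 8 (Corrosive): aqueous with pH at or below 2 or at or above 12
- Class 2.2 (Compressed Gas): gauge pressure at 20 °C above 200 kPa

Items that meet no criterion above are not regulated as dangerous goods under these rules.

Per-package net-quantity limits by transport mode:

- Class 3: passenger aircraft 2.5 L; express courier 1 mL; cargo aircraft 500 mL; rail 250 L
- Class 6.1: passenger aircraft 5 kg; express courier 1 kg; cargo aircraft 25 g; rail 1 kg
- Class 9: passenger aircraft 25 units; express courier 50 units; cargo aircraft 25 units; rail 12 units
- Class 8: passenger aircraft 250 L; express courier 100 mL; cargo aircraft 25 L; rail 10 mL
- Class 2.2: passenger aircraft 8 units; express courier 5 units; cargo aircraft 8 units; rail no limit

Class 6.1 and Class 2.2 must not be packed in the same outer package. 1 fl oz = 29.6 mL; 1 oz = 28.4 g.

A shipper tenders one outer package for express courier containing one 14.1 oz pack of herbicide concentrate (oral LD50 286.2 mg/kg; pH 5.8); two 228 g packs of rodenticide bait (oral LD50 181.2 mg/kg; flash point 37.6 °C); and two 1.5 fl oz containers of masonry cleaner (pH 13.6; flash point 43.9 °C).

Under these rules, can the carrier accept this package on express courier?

Herbicide concentrate: oral LD50 286.2 mg/kg ≤ 500 mg/kg → Class 6.1 (Toxic).
Oral LD50 181.2 mg/kg meets the Class 6.1 criterion (Toxic), so the rodenticide bait is Class 6.1.
The masonry cleaner has pH 13.6, which is ≥ 12, so it is Class 8 (Corrosive).
Class 6.1 net quantity: (one 14.1 oz pack = 400.44 g) + (two 228 g packs = 456 g) = 856.44 g.
856.44 g is within the express courier limit of 1 kg for Class 6.1.
Class 8 quantity: two 1.5 fl oz containers = 88.8 mL.
88.8 mL is within the express courier limit of 100 mL for Class 8.
The segregation rule (Class 6.1 with Class 2.2) does not apply to Class 6.1 with Class 8.
Every hazard class is within its express courier limit and no segregation rule is violated.

Yes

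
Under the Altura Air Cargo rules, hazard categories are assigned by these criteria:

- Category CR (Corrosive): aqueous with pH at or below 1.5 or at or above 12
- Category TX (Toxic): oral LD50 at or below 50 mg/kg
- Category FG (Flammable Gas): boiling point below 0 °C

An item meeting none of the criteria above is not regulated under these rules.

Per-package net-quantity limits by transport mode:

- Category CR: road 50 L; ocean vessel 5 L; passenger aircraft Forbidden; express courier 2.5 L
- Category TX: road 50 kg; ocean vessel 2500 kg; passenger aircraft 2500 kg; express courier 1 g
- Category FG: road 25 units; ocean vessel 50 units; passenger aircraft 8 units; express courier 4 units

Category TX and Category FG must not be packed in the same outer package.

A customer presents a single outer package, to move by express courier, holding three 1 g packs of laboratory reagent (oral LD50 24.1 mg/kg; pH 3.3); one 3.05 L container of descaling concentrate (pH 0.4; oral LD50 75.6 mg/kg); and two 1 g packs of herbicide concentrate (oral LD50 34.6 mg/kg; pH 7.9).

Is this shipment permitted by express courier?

Laboratory reagent: oral LD50 24.1 mg/kg ≤ 50 mg/kg → Category TX (Toxic).
The descaling concentrate has pH 0.4, which is ≤ 1.5, so it is Category CR (Corrosive).
Oral LD50 34.6 mg/kg meets the Category TX criterion (Toxic), so the herbicide concentrate is Category TX.
Category CR quantity: 3.05 L.
3.05 L exceeds the express courier limit of 2.5 L for Category CR.
Category TX net quantity: (three 1 g packs = 3 g) + (two 1 g packs = 2 g) = 5 g.
5 g > 1 g (express courier limit, Category TX) — over the limit.
The segregation rule (Category TX with Category FG) does not apply to Category CR with Category TX.

No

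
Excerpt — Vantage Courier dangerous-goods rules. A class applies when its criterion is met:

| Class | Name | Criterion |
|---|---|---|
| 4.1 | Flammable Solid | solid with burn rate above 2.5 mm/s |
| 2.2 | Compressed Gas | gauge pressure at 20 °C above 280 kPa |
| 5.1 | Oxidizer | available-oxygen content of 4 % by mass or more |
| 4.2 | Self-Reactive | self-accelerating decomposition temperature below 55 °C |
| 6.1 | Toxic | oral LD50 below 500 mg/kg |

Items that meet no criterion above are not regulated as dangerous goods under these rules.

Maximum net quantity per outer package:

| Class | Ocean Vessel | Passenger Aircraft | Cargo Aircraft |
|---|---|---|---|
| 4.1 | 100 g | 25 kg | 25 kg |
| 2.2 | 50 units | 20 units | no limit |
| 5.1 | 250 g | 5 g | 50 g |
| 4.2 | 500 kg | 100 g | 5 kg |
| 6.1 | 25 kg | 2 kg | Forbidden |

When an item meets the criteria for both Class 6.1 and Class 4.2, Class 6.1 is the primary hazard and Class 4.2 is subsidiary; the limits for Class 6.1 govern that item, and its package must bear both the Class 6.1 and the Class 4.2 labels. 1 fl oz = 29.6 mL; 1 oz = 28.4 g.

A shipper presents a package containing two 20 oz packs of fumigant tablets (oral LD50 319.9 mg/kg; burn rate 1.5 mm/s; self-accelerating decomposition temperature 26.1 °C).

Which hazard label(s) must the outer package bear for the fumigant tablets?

Class 4.2 and 6.1

Oral LD50 319.9 mg/kg meets the Class 6.1 criterion (Toxic), so the fumigant tablets are Class 6.1.
Fumigant tablets: self-accelerating decomposition temperature 26.1 °C < 55 °C → Class 4.2 (Self-Reactive).
By the precedence rule Class 6.1 is primary and Class 4.2 is subsidiary, and that rule requires both labels on the package.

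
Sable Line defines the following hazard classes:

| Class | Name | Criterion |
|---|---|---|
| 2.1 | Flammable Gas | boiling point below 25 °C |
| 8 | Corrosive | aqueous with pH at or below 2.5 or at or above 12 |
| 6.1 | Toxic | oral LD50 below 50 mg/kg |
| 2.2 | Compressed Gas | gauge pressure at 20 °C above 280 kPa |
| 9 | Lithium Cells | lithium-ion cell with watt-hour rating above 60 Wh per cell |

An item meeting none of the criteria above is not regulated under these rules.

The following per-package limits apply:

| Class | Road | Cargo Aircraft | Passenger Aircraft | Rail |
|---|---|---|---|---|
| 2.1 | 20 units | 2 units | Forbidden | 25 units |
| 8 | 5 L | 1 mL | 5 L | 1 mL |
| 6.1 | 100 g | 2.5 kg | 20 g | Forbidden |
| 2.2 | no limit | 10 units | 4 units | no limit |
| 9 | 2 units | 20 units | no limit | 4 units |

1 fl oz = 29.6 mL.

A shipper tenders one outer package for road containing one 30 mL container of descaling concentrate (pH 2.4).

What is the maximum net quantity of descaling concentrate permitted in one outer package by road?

The descaling concentrate has pH 2.4, which is ≤ 2.5, so it is Class 8 (Corrosive).
The road limit for Class 8 is 5 L.

5 L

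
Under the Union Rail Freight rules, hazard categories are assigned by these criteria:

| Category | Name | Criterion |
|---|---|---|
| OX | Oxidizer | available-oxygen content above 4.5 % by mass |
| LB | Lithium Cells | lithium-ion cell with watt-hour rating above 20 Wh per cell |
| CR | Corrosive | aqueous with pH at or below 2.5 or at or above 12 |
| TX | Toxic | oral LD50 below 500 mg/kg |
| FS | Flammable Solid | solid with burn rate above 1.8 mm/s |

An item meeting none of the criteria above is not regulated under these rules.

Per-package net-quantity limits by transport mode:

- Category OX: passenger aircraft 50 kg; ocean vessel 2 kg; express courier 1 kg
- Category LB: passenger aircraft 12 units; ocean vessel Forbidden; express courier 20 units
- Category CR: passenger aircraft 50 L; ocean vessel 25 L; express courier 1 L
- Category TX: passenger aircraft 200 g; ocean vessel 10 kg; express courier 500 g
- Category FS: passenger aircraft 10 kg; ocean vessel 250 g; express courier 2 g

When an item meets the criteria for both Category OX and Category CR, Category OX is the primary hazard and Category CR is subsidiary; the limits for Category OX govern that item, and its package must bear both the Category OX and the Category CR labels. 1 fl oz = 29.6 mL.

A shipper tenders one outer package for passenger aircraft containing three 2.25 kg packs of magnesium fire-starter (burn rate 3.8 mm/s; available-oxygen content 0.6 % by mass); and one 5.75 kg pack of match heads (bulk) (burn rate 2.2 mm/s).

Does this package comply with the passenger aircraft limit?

The magnesium fire-starter has burn rate 3.8 mm/s, which is > 1.8 mm/s, so it is Category FS (Flammable Solid).
Burn rate 2.2 mm/s meets the Category FS criterion (Flammable Solid), so the match heads (bulk) are Category FS.
Total Category FS: (three 2.25 kg packs = 6.75 kg) + 5.75 kg = 12.5 kg.
That exceeds the Category FS passenger aircraft limit of 10 kg.

No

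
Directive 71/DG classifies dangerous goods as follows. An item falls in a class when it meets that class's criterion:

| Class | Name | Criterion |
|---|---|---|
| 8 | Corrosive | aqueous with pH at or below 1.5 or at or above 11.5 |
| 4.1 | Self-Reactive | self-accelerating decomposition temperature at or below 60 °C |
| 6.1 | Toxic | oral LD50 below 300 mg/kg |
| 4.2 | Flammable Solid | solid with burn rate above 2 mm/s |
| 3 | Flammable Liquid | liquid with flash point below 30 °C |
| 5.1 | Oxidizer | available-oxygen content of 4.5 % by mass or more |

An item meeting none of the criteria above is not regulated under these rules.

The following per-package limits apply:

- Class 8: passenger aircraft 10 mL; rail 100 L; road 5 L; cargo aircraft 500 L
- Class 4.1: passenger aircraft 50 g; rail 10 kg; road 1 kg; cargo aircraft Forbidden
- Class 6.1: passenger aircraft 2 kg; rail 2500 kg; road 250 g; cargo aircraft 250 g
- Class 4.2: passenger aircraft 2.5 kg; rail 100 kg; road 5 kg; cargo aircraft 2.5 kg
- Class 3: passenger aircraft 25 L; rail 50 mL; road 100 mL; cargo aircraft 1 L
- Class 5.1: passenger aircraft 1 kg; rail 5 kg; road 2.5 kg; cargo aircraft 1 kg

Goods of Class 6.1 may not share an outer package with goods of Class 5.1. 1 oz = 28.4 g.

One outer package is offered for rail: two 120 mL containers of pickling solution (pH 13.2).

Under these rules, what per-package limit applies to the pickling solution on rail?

100 L

Pickling solution: pH 13.2 ≥ 11.5 → Class 8 (Corrosive).
The rail limit for Class 8 is 100 L.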